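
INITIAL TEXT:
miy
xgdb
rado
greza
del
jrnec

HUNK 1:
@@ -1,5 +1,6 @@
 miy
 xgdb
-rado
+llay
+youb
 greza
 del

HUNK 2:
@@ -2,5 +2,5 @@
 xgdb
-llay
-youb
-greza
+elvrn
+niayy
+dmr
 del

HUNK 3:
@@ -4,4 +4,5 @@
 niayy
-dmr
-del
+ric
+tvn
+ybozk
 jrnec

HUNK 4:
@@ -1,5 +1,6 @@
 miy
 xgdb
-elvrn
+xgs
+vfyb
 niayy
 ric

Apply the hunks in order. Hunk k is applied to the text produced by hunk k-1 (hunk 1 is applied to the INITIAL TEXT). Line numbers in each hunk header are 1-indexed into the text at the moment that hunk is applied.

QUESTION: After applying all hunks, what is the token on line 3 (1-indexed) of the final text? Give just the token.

Answer: xgs

Derivation:
Hunk 1: at line 1 remove [rado] add [llay,youb] -> 7 lines: miy xgdb llay youb greza del jrnec
Hunk 2: at line 2 remove [llay,youb,greza] add [elvrn,niayy,dmr] -> 7 lines: miy xgdb elvrn niayy dmr del jrnec
Hunk 3: at line 4 remove [dmr,del] add [ric,tvn,ybozk] -> 8 lines: miy xgdb elvrn niayy ric tvn ybozk jrnec
Hunk 4: at line 1 remove [elvrn] add [xgs,vfyb] -> 9 lines: miy xgdb xgs vfyb niayy ric tvn ybozk jrnec
Final line 3: xgs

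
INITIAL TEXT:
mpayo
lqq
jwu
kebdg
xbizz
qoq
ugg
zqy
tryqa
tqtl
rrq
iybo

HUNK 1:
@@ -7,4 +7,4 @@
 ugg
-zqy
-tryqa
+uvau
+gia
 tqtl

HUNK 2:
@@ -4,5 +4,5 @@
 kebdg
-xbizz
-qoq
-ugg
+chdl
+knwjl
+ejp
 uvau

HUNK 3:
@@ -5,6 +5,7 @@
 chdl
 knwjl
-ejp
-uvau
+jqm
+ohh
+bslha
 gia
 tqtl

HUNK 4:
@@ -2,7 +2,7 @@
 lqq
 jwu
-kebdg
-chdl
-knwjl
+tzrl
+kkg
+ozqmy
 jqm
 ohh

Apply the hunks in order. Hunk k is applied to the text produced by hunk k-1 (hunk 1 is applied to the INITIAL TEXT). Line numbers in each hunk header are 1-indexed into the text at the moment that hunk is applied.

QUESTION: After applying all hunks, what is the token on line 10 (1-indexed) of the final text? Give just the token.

Hunk 1: at line 7 remove [zqy,tryqa] add [uvau,gia] -> 12 lines: mpayo lqq jwu kebdg xbizz qoq ugg uvau gia tqtl rrq iybo
Hunk 2: at line 4 remove [xbizz,qoq,ugg] add [chdl,knwjl,ejp] -> 12 lines: mpayo lqq jwu kebdg chdl knwjl ejp uvau gia tqtl rrq iybo
Hunk 3: at line 5 remove [ejp,uvau] add [jqm,ohh,bslha] -> 13 lines: mpayo lqq jwu kebdg chdl knwjl jqm ohh bslha gia tqtl rrq iybo
Hunk 4: at line 2 remove [kebdg,chdl,knwjl] add [tzrl,kkg,ozqmy] -> 13 lines: mpayo lqq jwu tzrl kkg ozqmy jqm ohh bslha gia tqtl rrq iybo
Final line 10: gia

Answer: gia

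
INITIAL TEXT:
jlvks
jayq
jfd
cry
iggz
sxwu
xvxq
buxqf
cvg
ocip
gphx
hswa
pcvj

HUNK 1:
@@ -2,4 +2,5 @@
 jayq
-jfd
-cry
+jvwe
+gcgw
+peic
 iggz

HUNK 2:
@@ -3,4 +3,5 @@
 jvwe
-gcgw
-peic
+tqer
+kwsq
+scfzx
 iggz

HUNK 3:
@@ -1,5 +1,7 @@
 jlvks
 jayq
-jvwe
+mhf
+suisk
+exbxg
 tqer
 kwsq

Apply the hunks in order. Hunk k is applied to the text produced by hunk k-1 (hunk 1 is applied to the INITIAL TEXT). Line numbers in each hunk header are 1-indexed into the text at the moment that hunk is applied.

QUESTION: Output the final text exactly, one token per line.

Answer: jlvks
jayq
mhf
suisk
exbxg
tqer
kwsq
scfzx
iggz
sxwu
xvxq
buxqf
cvg
ocip
gphx
hswa
pcvj

Derivation:
Hunk 1: at line 2 remove [jfd,cry] add [jvwe,gcgw,peic] -> 14 lines: jlvks jayq jvwe gcgw peic iggz sxwu xvxq buxqf cvg ocip gphx hswa pcvj
Hunk 2: at line 3 remove [gcgw,peic] add [tqer,kwsq,scfzx] -> 15 lines: jlvks jayq jvwe tqer kwsq scfzx iggz sxwu xvxq buxqf cvg ocip gphx hswa pcvj
Hunk 3: at line 1 remove [jvwe] add [mhf,suisk,exbxg] -> 17 lines: jlvks jayq mhf suisk exbxg tqer kwsq scfzx iggz sxwu xvxq buxqf cvg ocip gphx hswa pcvj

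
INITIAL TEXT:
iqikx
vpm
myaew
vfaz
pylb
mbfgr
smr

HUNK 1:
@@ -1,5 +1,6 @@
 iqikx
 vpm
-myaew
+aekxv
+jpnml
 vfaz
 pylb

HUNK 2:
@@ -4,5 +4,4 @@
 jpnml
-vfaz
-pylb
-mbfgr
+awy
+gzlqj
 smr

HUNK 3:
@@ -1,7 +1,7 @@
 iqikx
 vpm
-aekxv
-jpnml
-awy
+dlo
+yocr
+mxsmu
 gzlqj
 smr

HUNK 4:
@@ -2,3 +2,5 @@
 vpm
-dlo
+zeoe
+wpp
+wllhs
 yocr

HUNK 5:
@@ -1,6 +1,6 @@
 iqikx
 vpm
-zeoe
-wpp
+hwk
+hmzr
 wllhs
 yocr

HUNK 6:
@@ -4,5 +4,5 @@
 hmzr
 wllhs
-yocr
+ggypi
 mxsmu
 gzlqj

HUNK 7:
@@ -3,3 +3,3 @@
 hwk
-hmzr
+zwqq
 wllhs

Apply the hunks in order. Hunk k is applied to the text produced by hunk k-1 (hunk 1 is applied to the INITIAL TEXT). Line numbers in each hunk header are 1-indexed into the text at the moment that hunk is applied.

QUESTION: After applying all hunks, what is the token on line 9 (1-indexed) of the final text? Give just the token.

Answer: smr

Derivation:
Hunk 1: at line 1 remove [myaew] add [aekxv,jpnml] -> 8 lines: iqikx vpm aekxv jpnml vfaz pylb mbfgr smr
Hunk 2: at line 4 remove [vfaz,pylb,mbfgr] add [awy,gzlqj] -> 7 lines: iqikx vpm aekxv jpnml awy gzlqj smr
Hunk 3: at line 1 remove [aekxv,jpnml,awy] add [dlo,yocr,mxsmu] -> 7 lines: iqikx vpm dlo yocr mxsmu gzlqj smr
Hunk 4: at line 2 remove [dlo] add [zeoe,wpp,wllhs] -> 9 lines: iqikx vpm zeoe wpp wllhs yocr mxsmu gzlqj smr
Hunk 5: at line 1 remove [zeoe,wpp] add [hwk,hmzr] -> 9 lines: iqikx vpm hwk hmzr wllhs yocr mxsmu gzlqj smr
Hunk 6: at line 4 remove [yocr] add [ggypi] -> 9 lines: iqikx vpm hwk hmzr wllhs ggypi mxsmu gzlqj smr
Hunk 7: at line 3 remove [hmzr] add [zwqq] -> 9 lines: iqikx vpm hwk zwqq wllhs ggypi mxsmu gzlqj smr
Final line 9: smr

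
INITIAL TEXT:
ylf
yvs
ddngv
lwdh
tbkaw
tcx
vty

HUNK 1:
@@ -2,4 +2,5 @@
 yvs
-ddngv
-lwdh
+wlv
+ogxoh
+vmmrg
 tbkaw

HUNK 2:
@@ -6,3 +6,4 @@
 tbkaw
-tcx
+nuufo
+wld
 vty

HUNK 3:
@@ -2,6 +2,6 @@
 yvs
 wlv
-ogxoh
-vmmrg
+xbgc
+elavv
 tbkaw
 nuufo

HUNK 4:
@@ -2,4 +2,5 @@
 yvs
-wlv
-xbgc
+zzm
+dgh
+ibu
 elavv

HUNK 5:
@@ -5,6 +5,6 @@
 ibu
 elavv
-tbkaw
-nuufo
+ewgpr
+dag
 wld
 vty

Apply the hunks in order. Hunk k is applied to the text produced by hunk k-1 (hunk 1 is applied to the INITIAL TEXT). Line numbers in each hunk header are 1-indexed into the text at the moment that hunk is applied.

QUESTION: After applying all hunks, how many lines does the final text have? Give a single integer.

Hunk 1: at line 2 remove [ddngv,lwdh] add [wlv,ogxoh,vmmrg] -> 8 lines: ylf yvs wlv ogxoh vmmrg tbkaw tcx vty
Hunk 2: at line 6 remove [tcx] add [nuufo,wld] -> 9 lines: ylf yvs wlv ogxoh vmmrg tbkaw nuufo wld vty
Hunk 3: at line 2 remove [ogxoh,vmmrg] add [xbgc,elavv] -> 9 lines: ylf yvs wlv xbgc elavv tbkaw nuufo wld vty
Hunk 4: at line 2 remove [wlv,xbgc] add [zzm,dgh,ibu] -> 10 lines: ylf yvs zzm dgh ibu elavv tbkaw nuufo wld vty
Hunk 5: at line 5 remove [tbkaw,nuufo] add [ewgpr,dag] -> 10 lines: ylf yvs zzm dgh ibu elavv ewgpr dag wld vty
Final line count: 10

Answer: 10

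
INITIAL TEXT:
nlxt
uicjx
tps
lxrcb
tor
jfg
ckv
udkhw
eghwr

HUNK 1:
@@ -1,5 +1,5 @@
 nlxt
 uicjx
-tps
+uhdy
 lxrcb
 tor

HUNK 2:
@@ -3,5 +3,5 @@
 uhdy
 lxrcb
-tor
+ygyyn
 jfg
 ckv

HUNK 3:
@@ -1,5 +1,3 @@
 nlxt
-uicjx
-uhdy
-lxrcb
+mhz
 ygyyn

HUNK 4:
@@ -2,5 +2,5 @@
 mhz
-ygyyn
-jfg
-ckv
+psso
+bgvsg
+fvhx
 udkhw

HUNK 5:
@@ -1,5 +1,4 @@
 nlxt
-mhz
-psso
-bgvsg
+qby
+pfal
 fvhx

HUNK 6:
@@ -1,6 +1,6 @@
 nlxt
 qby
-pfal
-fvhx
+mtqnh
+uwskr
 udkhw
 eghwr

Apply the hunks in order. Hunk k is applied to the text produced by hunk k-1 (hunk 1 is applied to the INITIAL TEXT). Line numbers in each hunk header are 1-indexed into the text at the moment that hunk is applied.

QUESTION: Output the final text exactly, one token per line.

Answer: nlxt
qby
mtqnh
uwskr
udkhw
eghwr

Derivation:
Hunk 1: at line 1 remove [tps] add [uhdy] -> 9 lines: nlxt uicjx uhdy lxrcb tor jfg ckv udkhw eghwr
Hunk 2: at line 3 remove [tor] add [ygyyn] -> 9 lines: nlxt uicjx uhdy lxrcb ygyyn jfg ckv udkhw eghwr
Hunk 3: at line 1 remove [uicjx,uhdy,lxrcb] add [mhz] -> 7 lines: nlxt mhz ygyyn jfg ckv udkhw eghwr
Hunk 4: at line 2 remove [ygyyn,jfg,ckv] add [psso,bgvsg,fvhx] -> 7 lines: nlxt mhz psso bgvsg fvhx udkhw eghwr
Hunk 5: at line 1 remove [mhz,psso,bgvsg] add [qby,pfal] -> 6 lines: nlxt qby pfal fvhx udkhw eghwr
Hunk 6: at line 1 remove [pfal,fvhx] add [mtqnh,uwskr] -> 6 lines: nlxt qby mtqnh uwskr udkhw eghwr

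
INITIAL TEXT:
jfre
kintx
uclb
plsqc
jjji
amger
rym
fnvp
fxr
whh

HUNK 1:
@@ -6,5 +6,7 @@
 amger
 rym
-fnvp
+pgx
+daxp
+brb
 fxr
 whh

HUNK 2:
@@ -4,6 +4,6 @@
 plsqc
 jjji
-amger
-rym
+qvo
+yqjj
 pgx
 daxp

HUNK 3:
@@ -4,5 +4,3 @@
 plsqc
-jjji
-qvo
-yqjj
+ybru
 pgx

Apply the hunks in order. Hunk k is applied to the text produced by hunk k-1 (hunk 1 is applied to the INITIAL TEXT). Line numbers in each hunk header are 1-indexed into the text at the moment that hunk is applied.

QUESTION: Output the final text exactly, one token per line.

Hunk 1: at line 6 remove [fnvp] add [pgx,daxp,brb] -> 12 lines: jfre kintx uclb plsqc jjji amger rym pgx daxp brb fxr whh
Hunk 2: at line 4 remove [amger,rym] add [qvo,yqjj] -> 12 lines: jfre kintx uclb plsqc jjji qvo yqjj pgx daxp brb fxr whh
Hunk 3: at line 4 remove [jjji,qvo,yqjj] add [ybru] -> 10 lines: jfre kintx uclb plsqc ybru pgx daxp brb fxr whh

Answer: jfre
kintx
uclb
plsqc
ybru
pgx
daxp
brb
fxr
whh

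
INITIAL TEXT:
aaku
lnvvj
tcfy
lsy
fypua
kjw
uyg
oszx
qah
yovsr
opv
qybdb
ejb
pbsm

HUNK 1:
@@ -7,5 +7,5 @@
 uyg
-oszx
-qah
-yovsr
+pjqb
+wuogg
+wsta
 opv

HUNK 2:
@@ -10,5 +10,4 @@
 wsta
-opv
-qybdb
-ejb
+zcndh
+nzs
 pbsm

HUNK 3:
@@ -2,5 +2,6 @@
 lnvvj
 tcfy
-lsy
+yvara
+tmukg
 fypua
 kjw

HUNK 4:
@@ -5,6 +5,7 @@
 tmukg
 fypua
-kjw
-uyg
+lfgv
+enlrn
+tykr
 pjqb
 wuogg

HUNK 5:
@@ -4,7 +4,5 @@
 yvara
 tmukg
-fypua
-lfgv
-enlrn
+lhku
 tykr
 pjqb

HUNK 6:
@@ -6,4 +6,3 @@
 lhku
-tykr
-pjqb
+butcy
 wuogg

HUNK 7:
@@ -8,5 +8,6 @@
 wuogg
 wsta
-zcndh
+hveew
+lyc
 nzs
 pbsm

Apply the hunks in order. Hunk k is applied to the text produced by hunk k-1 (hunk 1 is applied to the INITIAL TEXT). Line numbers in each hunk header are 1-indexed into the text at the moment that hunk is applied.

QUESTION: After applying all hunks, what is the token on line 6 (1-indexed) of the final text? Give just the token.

Hunk 1: at line 7 remove [oszx,qah,yovsr] add [pjqb,wuogg,wsta] -> 14 lines: aaku lnvvj tcfy lsy fypua kjw uyg pjqb wuogg wsta opv qybdb ejb pbsm
Hunk 2: at line 10 remove [opv,qybdb,ejb] add [zcndh,nzs] -> 13 lines: aaku lnvvj tcfy lsy fypua kjw uyg pjqb wuogg wsta zcndh nzs pbsm
Hunk 3: at line 2 remove [lsy] add [yvara,tmukg] -> 14 lines: aaku lnvvj tcfy yvara tmukg fypua kjw uyg pjqb wuogg wsta zcndh nzs pbsm
Hunk 4: at line 5 remove [kjw,uyg] add [lfgv,enlrn,tykr] -> 15 lines: aaku lnvvj tcfy yvara tmukg fypua lfgv enlrn tykr pjqb wuogg wsta zcndh nzs pbsm
Hunk 5: at line 4 remove [fypua,lfgv,enlrn] add [lhku] -> 13 lines: aaku lnvvj tcfy yvara tmukg lhku tykr pjqb wuogg wsta zcndh nzs pbsm
Hunk 6: at line 6 remove [tykr,pjqb] add [butcy] -> 12 lines: aaku lnvvj tcfy yvara tmukg lhku butcy wuogg wsta zcndh nzs pbsm
Hunk 7: at line 8 remove [zcndh] add [hveew,lyc] -> 13 lines: aaku lnvvj tcfy yvara tmukg lhku butcy wuogg wsta hveew lyc nzs pbsm
Final line 6: lhku

Answer: lhku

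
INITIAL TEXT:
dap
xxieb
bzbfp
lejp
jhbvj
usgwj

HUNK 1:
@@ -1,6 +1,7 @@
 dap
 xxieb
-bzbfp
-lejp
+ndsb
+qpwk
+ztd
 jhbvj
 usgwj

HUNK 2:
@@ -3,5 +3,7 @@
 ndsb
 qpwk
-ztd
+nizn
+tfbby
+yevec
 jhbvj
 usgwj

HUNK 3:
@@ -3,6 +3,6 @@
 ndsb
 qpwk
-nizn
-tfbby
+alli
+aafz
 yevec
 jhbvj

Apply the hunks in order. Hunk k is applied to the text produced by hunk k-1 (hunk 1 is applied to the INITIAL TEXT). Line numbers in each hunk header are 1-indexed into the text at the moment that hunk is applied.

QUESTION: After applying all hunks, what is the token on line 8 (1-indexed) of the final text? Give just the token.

Hunk 1: at line 1 remove [bzbfp,lejp] add [ndsb,qpwk,ztd] -> 7 lines: dap xxieb ndsb qpwk ztd jhbvj usgwj
Hunk 2: at line 3 remove [ztd] add [nizn,tfbby,yevec] -> 9 lines: dap xxieb ndsb qpwk nizn tfbby yevec jhbvj usgwj
Hunk 3: at line 3 remove [nizn,tfbby] add [alli,aafz] -> 9 lines: dap xxieb ndsb qpwk alli aafz yevec jhbvj usgwj
Final line 8: jhbvj

Answer: jhbvj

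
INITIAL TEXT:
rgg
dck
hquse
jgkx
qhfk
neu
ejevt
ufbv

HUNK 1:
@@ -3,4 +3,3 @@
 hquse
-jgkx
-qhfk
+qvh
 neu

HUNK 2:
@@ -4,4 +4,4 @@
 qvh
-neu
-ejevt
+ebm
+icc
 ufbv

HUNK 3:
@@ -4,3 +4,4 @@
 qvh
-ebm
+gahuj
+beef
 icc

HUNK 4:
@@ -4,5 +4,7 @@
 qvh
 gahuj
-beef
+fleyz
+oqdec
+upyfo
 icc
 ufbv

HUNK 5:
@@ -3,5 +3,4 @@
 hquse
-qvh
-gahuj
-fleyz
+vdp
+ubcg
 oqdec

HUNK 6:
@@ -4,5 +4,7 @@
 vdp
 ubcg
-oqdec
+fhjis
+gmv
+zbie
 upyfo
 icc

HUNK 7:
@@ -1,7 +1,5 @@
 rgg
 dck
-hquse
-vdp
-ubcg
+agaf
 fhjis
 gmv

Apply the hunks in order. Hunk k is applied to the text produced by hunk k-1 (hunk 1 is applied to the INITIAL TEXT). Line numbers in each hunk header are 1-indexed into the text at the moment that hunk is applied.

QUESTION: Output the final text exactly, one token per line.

Answer: rgg
dck
agaf
fhjis
gmv
zbie
upyfo
icc
ufbv

Derivation:
Hunk 1: at line 3 remove [jgkx,qhfk] add [qvh] -> 7 lines: rgg dck hquse qvh neu ejevt ufbv
Hunk 2: at line 4 remove [neu,ejevt] add [ebm,icc] -> 7 lines: rgg dck hquse qvh ebm icc ufbv
Hunk 3: at line 4 remove [ebm] add [gahuj,beef] -> 8 lines: rgg dck hquse qvh gahuj beef icc ufbv
Hunk 4: at line 4 remove [beef] add [fleyz,oqdec,upyfo] -> 10 lines: rgg dck hquse qvh gahuj fleyz oqdec upyfo icc ufbv
Hunk 5: at line 3 remove [qvh,gahuj,fleyz] add [vdp,ubcg] -> 9 lines: rgg dck hquse vdp ubcg oqdec upyfo icc ufbv
Hunk 6: at line 4 remove [oqdec] add [fhjis,gmv,zbie] -> 11 lines: rgg dck hquse vdp ubcg fhjis gmv zbie upyfo icc ufbv
Hunk 7: at line 1 remove [hquse,vdp,ubcg] add [agaf] -> 9 lines: rgg dck agaf fhjis gmv zbie upyfo icc ufbv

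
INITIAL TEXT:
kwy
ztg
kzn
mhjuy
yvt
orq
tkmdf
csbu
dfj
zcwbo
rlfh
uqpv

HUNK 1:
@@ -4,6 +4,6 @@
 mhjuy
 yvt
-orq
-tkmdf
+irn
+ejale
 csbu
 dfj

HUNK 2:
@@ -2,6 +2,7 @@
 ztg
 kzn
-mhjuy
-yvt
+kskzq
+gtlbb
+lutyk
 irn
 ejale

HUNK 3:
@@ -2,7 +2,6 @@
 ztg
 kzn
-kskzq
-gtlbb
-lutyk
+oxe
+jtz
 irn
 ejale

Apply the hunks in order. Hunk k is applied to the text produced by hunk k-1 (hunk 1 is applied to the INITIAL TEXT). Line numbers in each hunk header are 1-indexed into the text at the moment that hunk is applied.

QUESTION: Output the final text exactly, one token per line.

Answer: kwy
ztg
kzn
oxe
jtz
irn
ejale
csbu
dfj
zcwbo
rlfh
uqpv

Derivation:
Hunk 1: at line 4 remove [orq,tkmdf] add [irn,ejale] -> 12 lines: kwy ztg kzn mhjuy yvt irn ejale csbu dfj zcwbo rlfh uqpv
Hunk 2: at line 2 remove [mhjuy,yvt] add [kskzq,gtlbb,lutyk] -> 13 lines: kwy ztg kzn kskzq gtlbb lutyk irn ejale csbu dfj zcwbo rlfh uqpv
Hunk 3: at line 2 remove [kskzq,gtlbb,lutyk] add [oxe,jtz] -> 12 lines: kwy ztg kzn oxe jtz irn ejale csbu dfj zcwbo rlfh uqpv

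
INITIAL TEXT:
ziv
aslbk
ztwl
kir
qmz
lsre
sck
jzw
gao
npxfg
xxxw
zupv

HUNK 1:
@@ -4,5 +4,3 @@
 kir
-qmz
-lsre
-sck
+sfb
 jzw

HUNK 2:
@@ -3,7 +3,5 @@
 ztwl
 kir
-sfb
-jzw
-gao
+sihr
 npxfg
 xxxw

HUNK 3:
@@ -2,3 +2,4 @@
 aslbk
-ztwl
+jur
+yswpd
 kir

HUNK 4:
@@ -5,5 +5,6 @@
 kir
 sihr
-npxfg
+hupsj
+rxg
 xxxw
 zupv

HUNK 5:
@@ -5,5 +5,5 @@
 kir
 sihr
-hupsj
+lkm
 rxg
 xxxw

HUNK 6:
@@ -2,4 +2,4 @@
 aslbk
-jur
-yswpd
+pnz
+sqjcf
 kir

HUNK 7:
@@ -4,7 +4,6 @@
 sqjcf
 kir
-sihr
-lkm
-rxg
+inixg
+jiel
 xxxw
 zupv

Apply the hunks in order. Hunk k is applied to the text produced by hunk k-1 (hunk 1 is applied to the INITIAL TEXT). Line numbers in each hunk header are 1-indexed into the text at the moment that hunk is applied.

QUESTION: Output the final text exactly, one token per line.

Answer: ziv
aslbk
pnz
sqjcf
kir
inixg
jiel
xxxw
zupv

Derivation:
Hunk 1: at line 4 remove [qmz,lsre,sck] add [sfb] -> 10 lines: ziv aslbk ztwl kir sfb jzw gao npxfg xxxw zupv
Hunk 2: at line 3 remove [sfb,jzw,gao] add [sihr] -> 8 lines: ziv aslbk ztwl kir sihr npxfg xxxw zupv
Hunk 3: at line 2 remove [ztwl] add [jur,yswpd] -> 9 lines: ziv aslbk jur yswpd kir sihr npxfg xxxw zupv
Hunk 4: at line 5 remove [npxfg] add [hupsj,rxg] -> 10 lines: ziv aslbk jur yswpd kir sihr hupsj rxg xxxw zupv
Hunk 5: at line 5 remove [hupsj] add [lkm] -> 10 lines: ziv aslbk jur yswpd kir sihr lkm rxg xxxw zupv
Hunk 6: at line 2 remove [jur,yswpd] add [pnz,sqjcf] -> 10 lines: ziv aslbk pnz sqjcf kir sihr lkm rxg xxxw zupv
Hunk 7: at line 4 remove [sihr,lkm,rxg] add [inixg,jiel] -> 9 lines: ziv aslbk pnz sqjcf kir inixg jiel xxxw zupv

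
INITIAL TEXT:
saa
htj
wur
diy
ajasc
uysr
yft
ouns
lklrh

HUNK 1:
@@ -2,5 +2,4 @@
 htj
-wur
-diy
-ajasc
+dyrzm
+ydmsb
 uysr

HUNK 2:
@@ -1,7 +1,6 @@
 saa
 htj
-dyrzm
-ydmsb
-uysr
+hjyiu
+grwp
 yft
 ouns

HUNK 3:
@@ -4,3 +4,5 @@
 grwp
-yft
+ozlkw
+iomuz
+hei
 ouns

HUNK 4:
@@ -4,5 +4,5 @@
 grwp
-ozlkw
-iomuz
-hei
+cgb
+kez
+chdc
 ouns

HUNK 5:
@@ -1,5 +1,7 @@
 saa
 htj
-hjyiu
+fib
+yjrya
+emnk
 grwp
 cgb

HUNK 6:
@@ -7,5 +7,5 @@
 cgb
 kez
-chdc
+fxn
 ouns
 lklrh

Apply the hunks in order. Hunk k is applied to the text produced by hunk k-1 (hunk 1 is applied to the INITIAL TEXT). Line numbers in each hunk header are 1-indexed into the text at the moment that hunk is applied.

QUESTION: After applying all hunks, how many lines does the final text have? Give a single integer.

Answer: 11

Derivation:
Hunk 1: at line 2 remove [wur,diy,ajasc] add [dyrzm,ydmsb] -> 8 lines: saa htj dyrzm ydmsb uysr yft ouns lklrh
Hunk 2: at line 1 remove [dyrzm,ydmsb,uysr] add [hjyiu,grwp] -> 7 lines: saa htj hjyiu grwp yft ouns lklrh
Hunk 3: at line 4 remove [yft] add [ozlkw,iomuz,hei] -> 9 lines: saa htj hjyiu grwp ozlkw iomuz hei ouns lklrh
Hunk 4: at line 4 remove [ozlkw,iomuz,hei] add [cgb,kez,chdc] -> 9 lines: saa htj hjyiu grwp cgb kez chdc ouns lklrh
Hunk 5: at line 1 remove [hjyiu] add [fib,yjrya,emnk] -> 11 lines: saa htj fib yjrya emnk grwp cgb kez chdc ouns lklrh
Hunk 6: at line 7 remove [chdc] add [fxn] -> 11 lines: saa htj fib yjrya emnk grwp cgb kez fxn ouns lklrh
Final line count: 11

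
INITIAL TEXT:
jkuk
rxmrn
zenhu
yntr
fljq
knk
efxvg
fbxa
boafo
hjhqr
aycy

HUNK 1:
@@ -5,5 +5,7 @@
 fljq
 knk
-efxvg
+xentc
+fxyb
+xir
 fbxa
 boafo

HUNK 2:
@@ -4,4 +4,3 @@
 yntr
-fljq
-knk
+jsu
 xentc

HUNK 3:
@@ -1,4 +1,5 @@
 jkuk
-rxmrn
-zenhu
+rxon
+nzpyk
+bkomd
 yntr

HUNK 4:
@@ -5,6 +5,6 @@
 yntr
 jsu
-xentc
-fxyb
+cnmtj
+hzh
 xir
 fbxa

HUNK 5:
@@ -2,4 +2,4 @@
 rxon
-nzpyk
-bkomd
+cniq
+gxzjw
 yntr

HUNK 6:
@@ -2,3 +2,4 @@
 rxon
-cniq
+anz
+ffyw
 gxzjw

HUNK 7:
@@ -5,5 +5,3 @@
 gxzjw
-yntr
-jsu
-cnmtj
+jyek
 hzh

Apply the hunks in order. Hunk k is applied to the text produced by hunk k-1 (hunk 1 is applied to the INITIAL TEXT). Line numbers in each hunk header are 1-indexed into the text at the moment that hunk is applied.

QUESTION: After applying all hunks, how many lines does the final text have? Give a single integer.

Hunk 1: at line 5 remove [efxvg] add [xentc,fxyb,xir] -> 13 lines: jkuk rxmrn zenhu yntr fljq knk xentc fxyb xir fbxa boafo hjhqr aycy
Hunk 2: at line 4 remove [fljq,knk] add [jsu] -> 12 lines: jkuk rxmrn zenhu yntr jsu xentc fxyb xir fbxa boafo hjhqr aycy
Hunk 3: at line 1 remove [rxmrn,zenhu] add [rxon,nzpyk,bkomd] -> 13 lines: jkuk rxon nzpyk bkomd yntr jsu xentc fxyb xir fbxa boafo hjhqr aycy
Hunk 4: at line 5 remove [xentc,fxyb] add [cnmtj,hzh] -> 13 lines: jkuk rxon nzpyk bkomd yntr jsu cnmtj hzh xir fbxa boafo hjhqr aycy
Hunk 5: at line 2 remove [nzpyk,bkomd] add [cniq,gxzjw] -> 13 lines: jkuk rxon cniq gxzjw yntr jsu cnmtj hzh xir fbxa boafo hjhqr aycy
Hunk 6: at line 2 remove [cniq] add [anz,ffyw] -> 14 lines: jkuk rxon anz ffyw gxzjw yntr jsu cnmtj hzh xir fbxa boafo hjhqr aycy
Hunk 7: at line 5 remove [yntr,jsu,cnmtj] add [jyek] -> 12 lines: jkuk rxon anz ffyw gxzjw jyek hzh xir fbxa boafo hjhqr aycy
Final line count: 12

Answer: 12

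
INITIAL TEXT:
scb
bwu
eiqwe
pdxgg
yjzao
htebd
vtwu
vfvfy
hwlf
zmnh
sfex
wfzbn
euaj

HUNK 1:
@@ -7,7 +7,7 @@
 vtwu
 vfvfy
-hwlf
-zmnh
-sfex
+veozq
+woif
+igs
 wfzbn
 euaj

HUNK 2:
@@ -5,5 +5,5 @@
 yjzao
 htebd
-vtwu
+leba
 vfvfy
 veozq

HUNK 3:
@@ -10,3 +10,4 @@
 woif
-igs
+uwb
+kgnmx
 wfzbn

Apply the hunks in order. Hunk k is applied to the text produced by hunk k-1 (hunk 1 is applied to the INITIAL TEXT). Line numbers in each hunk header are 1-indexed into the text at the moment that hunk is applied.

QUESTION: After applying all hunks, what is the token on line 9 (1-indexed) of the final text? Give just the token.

Answer: veozq

Derivation:
Hunk 1: at line 7 remove [hwlf,zmnh,sfex] add [veozq,woif,igs] -> 13 lines: scb bwu eiqwe pdxgg yjzao htebd vtwu vfvfy veozq woif igs wfzbn euaj
Hunk 2: at line 5 remove [vtwu] add [leba] -> 13 lines: scb bwu eiqwe pdxgg yjzao htebd leba vfvfy veozq woif igs wfzbn euaj
Hunk 3: at line 10 remove [igs] add [uwb,kgnmx] -> 14 lines: scb bwu eiqwe pdxgg yjzao htebd leba vfvfy veozq woif uwb kgnmx wfzbn euaj
Final line 9: veozq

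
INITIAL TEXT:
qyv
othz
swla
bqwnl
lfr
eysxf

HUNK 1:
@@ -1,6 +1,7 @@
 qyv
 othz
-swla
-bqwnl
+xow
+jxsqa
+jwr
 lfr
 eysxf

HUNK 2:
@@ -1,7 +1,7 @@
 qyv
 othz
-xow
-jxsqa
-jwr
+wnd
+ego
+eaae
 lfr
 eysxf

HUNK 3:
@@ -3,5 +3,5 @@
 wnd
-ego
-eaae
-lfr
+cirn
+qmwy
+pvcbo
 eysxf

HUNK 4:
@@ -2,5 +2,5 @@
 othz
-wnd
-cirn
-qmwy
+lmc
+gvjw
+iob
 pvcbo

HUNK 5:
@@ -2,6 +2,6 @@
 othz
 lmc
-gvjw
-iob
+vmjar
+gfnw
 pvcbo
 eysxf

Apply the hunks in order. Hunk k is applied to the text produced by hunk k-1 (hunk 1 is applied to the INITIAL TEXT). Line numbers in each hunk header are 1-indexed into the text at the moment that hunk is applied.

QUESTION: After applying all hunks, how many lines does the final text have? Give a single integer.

Answer: 7

Derivation:
Hunk 1: at line 1 remove [swla,bqwnl] add [xow,jxsqa,jwr] -> 7 lines: qyv othz xow jxsqa jwr lfr eysxf
Hunk 2: at line 1 remove [xow,jxsqa,jwr] add [wnd,ego,eaae] -> 7 lines: qyv othz wnd ego eaae lfr eysxf
Hunk 3: at line 3 remove [ego,eaae,lfr] add [cirn,qmwy,pvcbo] -> 7 lines: qyv othz wnd cirn qmwy pvcbo eysxf
Hunk 4: at line 2 remove [wnd,cirn,qmwy] add [lmc,gvjw,iob] -> 7 lines: qyv othz lmc gvjw iob pvcbo eysxf
Hunk 5: at line 2 remove [gvjw,iob] add [vmjar,gfnw] -> 7 lines: qyv othz lmc vmjar gfnw pvcbo eysxf
Final line count: 7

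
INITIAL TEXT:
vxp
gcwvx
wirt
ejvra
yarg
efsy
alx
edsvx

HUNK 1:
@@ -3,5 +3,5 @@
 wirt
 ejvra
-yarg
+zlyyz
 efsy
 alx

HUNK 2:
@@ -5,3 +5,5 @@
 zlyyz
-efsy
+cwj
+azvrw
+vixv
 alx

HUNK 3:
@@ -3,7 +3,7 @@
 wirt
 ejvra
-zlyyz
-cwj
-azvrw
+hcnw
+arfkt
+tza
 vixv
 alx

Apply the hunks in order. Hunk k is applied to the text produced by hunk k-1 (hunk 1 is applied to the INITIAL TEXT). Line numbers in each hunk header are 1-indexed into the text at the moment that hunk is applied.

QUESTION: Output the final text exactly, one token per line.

Answer: vxp
gcwvx
wirt
ejvra
hcnw
arfkt
tza
vixv
alx
edsvx

Derivation:
Hunk 1: at line 3 remove [yarg] add [zlyyz] -> 8 lines: vxp gcwvx wirt ejvra zlyyz efsy alx edsvx
Hunk 2: at line 5 remove [efsy] add [cwj,azvrw,vixv] -> 10 lines: vxp gcwvx wirt ejvra zlyyz cwj azvrw vixv alx edsvx
Hunk 3: at line 3 remove [zlyyz,cwj,azvrw] add [hcnw,arfkt,tza] -> 10 lines: vxp gcwvx wirt ejvra hcnw arfkt tza vixv alx edsvx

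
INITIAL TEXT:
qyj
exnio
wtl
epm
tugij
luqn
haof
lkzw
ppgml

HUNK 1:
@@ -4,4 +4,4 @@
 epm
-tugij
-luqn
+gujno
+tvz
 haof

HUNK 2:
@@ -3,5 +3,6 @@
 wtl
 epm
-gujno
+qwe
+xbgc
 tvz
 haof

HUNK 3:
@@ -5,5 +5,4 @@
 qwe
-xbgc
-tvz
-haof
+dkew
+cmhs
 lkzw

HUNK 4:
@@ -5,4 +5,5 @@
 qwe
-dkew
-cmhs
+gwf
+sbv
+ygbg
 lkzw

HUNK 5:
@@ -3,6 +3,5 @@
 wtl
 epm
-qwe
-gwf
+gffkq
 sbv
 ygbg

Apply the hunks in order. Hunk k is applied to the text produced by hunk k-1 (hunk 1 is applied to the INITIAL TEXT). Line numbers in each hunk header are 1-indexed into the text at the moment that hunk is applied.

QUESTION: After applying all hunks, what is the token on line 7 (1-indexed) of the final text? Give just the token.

Answer: ygbg

Derivation:
Hunk 1: at line 4 remove [tugij,luqn] add [gujno,tvz] -> 9 lines: qyj exnio wtl epm gujno tvz haof lkzw ppgml
Hunk 2: at line 3 remove [gujno] add [qwe,xbgc] -> 10 lines: qyj exnio wtl epm qwe xbgc tvz haof lkzw ppgml
Hunk 3: at line 5 remove [xbgc,tvz,haof] add [dkew,cmhs] -> 9 lines: qyj exnio wtl epm qwe dkew cmhs lkzw ppgml
Hunk 4: at line 5 remove [dkew,cmhs] add [gwf,sbv,ygbg] -> 10 lines: qyj exnio wtl epm qwe gwf sbv ygbg lkzw ppgml
Hunk 5: at line 3 remove [qwe,gwf] add [gffkq] -> 9 lines: qyj exnio wtl epm gffkq sbv ygbg lkzw ppgml
Final line 7: ygbg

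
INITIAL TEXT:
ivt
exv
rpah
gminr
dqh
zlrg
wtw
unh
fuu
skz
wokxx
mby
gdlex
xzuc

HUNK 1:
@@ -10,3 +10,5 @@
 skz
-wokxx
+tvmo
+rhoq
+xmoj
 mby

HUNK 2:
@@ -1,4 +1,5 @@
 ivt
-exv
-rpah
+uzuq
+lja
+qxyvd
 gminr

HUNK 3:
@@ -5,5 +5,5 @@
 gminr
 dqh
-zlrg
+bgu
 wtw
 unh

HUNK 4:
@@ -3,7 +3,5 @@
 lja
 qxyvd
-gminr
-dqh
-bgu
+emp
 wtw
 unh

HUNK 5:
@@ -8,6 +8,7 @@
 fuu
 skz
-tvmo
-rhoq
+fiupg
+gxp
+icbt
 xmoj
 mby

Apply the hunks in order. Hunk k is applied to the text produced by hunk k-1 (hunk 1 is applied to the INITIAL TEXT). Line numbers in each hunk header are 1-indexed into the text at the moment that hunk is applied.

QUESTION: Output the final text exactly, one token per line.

Hunk 1: at line 10 remove [wokxx] add [tvmo,rhoq,xmoj] -> 16 lines: ivt exv rpah gminr dqh zlrg wtw unh fuu skz tvmo rhoq xmoj mby gdlex xzuc
Hunk 2: at line 1 remove [exv,rpah] add [uzuq,lja,qxyvd] -> 17 lines: ivt uzuq lja qxyvd gminr dqh zlrg wtw unh fuu skz tvmo rhoq xmoj mby gdlex xzuc
Hunk 3: at line 5 remove [zlrg] add [bgu] -> 17 lines: ivt uzuq lja qxyvd gminr dqh bgu wtw unh fuu skz tvmo rhoq xmoj mby gdlex xzuc
Hunk 4: at line 3 remove [gminr,dqh,bgu] add [emp] -> 15 lines: ivt uzuq lja qxyvd emp wtw unh fuu skz tvmo rhoq xmoj mby gdlex xzuc
Hunk 5: at line 8 remove [tvmo,rhoq] add [fiupg,gxp,icbt] -> 16 lines: ivt uzuq lja qxyvd emp wtw unh fuu skz fiupg gxp icbt xmoj mby gdlex xzuc

Answer: ivt
uzuq
lja
qxyvd
emp
wtw
unh
fuu
skz
fiupg
gxp
icbt
xmoj
mby
gdlex
xzuc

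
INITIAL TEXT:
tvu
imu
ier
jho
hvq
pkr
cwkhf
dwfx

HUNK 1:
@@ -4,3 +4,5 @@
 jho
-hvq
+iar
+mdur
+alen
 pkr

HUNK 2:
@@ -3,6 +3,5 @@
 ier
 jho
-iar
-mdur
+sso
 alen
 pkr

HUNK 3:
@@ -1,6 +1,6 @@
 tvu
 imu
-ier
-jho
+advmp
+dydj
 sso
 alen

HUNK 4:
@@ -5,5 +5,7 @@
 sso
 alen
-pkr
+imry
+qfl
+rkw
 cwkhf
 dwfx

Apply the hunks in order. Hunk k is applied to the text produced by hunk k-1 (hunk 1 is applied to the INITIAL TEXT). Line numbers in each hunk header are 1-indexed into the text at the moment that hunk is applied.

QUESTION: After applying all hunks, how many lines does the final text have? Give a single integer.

Hunk 1: at line 4 remove [hvq] add [iar,mdur,alen] -> 10 lines: tvu imu ier jho iar mdur alen pkr cwkhf dwfx
Hunk 2: at line 3 remove [iar,mdur] add [sso] -> 9 lines: tvu imu ier jho sso alen pkr cwkhf dwfx
Hunk 3: at line 1 remove [ier,jho] add [advmp,dydj] -> 9 lines: tvu imu advmp dydj sso alen pkr cwkhf dwfx
Hunk 4: at line 5 remove [pkr] add [imry,qfl,rkw] -> 11 lines: tvu imu advmp dydj sso alen imry qfl rkw cwkhf dwfx
Final line count: 11

Answer: 11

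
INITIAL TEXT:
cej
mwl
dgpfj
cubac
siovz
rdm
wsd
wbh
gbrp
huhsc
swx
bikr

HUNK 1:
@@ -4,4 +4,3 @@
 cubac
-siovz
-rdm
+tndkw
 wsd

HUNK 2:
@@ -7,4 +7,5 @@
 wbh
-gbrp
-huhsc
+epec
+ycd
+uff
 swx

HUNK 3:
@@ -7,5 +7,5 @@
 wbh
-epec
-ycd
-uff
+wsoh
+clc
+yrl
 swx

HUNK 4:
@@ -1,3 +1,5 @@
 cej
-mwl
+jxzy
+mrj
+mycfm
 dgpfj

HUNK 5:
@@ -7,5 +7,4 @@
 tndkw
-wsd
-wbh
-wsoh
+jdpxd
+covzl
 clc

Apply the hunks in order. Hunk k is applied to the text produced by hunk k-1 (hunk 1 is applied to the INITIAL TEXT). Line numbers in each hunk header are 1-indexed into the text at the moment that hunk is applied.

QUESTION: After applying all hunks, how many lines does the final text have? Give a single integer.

Hunk 1: at line 4 remove [siovz,rdm] add [tndkw] -> 11 lines: cej mwl dgpfj cubac tndkw wsd wbh gbrp huhsc swx bikr
Hunk 2: at line 7 remove [gbrp,huhsc] add [epec,ycd,uff] -> 12 lines: cej mwl dgpfj cubac tndkw wsd wbh epec ycd uff swx bikr
Hunk 3: at line 7 remove [epec,ycd,uff] add [wsoh,clc,yrl] -> 12 lines: cej mwl dgpfj cubac tndkw wsd wbh wsoh clc yrl swx bikr
Hunk 4: at line 1 remove [mwl] add [jxzy,mrj,mycfm] -> 14 lines: cej jxzy mrj mycfm dgpfj cubac tndkw wsd wbh wsoh clc yrl swx bikr
Hunk 5: at line 7 remove [wsd,wbh,wsoh] add [jdpxd,covzl] -> 13 lines: cej jxzy mrj mycfm dgpfj cubac tndkw jdpxd covzl clc yrl swx bikr
Final line count: 13

Answer: 13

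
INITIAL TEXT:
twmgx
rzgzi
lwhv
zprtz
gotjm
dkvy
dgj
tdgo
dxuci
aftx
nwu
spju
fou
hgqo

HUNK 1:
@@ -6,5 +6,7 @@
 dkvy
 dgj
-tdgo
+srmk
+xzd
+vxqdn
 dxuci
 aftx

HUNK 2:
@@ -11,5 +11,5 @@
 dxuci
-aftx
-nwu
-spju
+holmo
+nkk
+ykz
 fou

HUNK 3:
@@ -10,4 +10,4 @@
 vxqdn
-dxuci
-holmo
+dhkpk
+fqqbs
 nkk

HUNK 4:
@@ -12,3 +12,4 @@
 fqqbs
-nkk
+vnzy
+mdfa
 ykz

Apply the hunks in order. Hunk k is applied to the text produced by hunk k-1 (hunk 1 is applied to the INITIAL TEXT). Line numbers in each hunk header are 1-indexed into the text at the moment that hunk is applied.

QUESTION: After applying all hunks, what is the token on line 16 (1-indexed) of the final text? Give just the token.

Hunk 1: at line 6 remove [tdgo] add [srmk,xzd,vxqdn] -> 16 lines: twmgx rzgzi lwhv zprtz gotjm dkvy dgj srmk xzd vxqdn dxuci aftx nwu spju fou hgqo
Hunk 2: at line 11 remove [aftx,nwu,spju] add [holmo,nkk,ykz] -> 16 lines: twmgx rzgzi lwhv zprtz gotjm dkvy dgj srmk xzd vxqdn dxuci holmo nkk ykz fou hgqo
Hunk 3: at line 10 remove [dxuci,holmo] add [dhkpk,fqqbs] -> 16 lines: twmgx rzgzi lwhv zprtz gotjm dkvy dgj srmk xzd vxqdn dhkpk fqqbs nkk ykz fou hgqo
Hunk 4: at line 12 remove [nkk] add [vnzy,mdfa] -> 17 lines: twmgx rzgzi lwhv zprtz gotjm dkvy dgj srmk xzd vxqdn dhkpk fqqbs vnzy mdfa ykz fou hgqo
Final line 16: fou

Answer: fou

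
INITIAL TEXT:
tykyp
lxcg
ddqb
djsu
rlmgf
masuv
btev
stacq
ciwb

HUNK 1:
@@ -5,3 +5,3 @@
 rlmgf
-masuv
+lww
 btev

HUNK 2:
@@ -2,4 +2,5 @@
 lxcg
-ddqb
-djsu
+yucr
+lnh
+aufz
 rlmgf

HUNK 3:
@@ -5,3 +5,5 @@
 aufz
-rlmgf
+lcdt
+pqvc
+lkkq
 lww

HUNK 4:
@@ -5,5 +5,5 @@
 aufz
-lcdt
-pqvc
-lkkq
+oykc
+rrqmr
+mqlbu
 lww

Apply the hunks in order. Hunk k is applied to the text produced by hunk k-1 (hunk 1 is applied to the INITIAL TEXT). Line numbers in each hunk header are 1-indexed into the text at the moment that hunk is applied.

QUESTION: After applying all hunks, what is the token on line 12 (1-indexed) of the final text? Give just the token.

Answer: ciwb

Derivation:
Hunk 1: at line 5 remove [masuv] add [lww] -> 9 lines: tykyp lxcg ddqb djsu rlmgf lww btev stacq ciwb
Hunk 2: at line 2 remove [ddqb,djsu] add [yucr,lnh,aufz] -> 10 lines: tykyp lxcg yucr lnh aufz rlmgf lww btev stacq ciwb
Hunk 3: at line 5 remove [rlmgf] add [lcdt,pqvc,lkkq] -> 12 lines: tykyp lxcg yucr lnh aufz lcdt pqvc lkkq lww btev stacq ciwb
Hunk 4: at line 5 remove [lcdt,pqvc,lkkq] add [oykc,rrqmr,mqlbu] -> 12 lines: tykyp lxcg yucr lnh aufz oykc rrqmr mqlbu lww btev stacq ciwb
Final line 12: ciwb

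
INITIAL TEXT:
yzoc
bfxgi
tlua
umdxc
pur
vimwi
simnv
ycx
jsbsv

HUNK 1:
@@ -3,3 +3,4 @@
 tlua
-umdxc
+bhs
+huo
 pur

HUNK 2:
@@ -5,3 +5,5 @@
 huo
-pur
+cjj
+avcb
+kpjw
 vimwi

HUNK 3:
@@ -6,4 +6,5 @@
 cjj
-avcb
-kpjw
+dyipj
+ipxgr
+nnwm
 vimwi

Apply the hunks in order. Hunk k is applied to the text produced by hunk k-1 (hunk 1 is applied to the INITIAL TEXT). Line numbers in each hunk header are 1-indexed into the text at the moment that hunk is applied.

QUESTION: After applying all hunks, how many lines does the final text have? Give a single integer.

Answer: 13

Derivation:
Hunk 1: at line 3 remove [umdxc] add [bhs,huo] -> 10 lines: yzoc bfxgi tlua bhs huo pur vimwi simnv ycx jsbsv
Hunk 2: at line 5 remove [pur] add [cjj,avcb,kpjw] -> 12 lines: yzoc bfxgi tlua bhs huo cjj avcb kpjw vimwi simnv ycx jsbsv
Hunk 3: at line 6 remove [avcb,kpjw] add [dyipj,ipxgr,nnwm] -> 13 lines: yzoc bfxgi tlua bhs huo cjj dyipj ipxgr nnwm vimwi simnv ycx jsbsv
Final line count: 13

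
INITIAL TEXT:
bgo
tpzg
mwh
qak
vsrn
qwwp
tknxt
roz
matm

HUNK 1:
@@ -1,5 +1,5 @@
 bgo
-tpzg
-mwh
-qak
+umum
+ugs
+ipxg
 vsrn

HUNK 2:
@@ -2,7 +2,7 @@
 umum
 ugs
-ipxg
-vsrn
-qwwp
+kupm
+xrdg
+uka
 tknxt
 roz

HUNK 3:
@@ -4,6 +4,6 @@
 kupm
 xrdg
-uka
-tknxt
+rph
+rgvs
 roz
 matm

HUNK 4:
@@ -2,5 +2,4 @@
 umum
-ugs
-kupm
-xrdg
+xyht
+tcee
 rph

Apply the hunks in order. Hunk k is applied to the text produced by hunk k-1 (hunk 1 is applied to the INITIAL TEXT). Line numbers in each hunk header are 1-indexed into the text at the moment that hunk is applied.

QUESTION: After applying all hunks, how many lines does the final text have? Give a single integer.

Answer: 8

Derivation:
Hunk 1: at line 1 remove [tpzg,mwh,qak] add [umum,ugs,ipxg] -> 9 lines: bgo umum ugs ipxg vsrn qwwp tknxt roz matm
Hunk 2: at line 2 remove [ipxg,vsrn,qwwp] add [kupm,xrdg,uka] -> 9 lines: bgo umum ugs kupm xrdg uka tknxt roz matm
Hunk 3: at line 4 remove [uka,tknxt] add [rph,rgvs] -> 9 lines: bgo umum ugs kupm xrdg rph rgvs roz matm
Hunk 4: at line 2 remove [ugs,kupm,xrdg] add [xyht,tcee] -> 8 lines: bgo umum xyht tcee rph rgvs roz matm
Final line count: 8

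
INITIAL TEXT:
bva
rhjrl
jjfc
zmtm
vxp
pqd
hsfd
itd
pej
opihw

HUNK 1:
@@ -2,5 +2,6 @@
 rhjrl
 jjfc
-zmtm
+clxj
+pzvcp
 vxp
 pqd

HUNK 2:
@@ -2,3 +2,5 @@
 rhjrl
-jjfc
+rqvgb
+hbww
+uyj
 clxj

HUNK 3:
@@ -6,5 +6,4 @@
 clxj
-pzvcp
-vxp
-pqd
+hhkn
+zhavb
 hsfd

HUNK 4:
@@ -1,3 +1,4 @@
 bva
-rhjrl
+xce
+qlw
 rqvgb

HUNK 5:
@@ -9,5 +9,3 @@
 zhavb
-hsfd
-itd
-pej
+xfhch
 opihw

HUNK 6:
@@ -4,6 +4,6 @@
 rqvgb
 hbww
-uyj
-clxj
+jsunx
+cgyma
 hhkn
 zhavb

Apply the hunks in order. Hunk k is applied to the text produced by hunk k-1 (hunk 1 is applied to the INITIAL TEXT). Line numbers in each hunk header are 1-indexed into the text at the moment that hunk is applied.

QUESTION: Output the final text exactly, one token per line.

Answer: bva
xce
qlw
rqvgb
hbww
jsunx
cgyma
hhkn
zhavb
xfhch
opihw

Derivation:
Hunk 1: at line 2 remove [zmtm] add [clxj,pzvcp] -> 11 lines: bva rhjrl jjfc clxj pzvcp vxp pqd hsfd itd pej opihw
Hunk 2: at line 2 remove [jjfc] add [rqvgb,hbww,uyj] -> 13 lines: bva rhjrl rqvgb hbww uyj clxj pzvcp vxp pqd hsfd itd pej opihw
Hunk 3: at line 6 remove [pzvcp,vxp,pqd] add [hhkn,zhavb] -> 12 lines: bva rhjrl rqvgb hbww uyj clxj hhkn zhavb hsfd itd pej opihw
Hunk 4: at line 1 remove [rhjrl] add [xce,qlw] -> 13 lines: bva xce qlw rqvgb hbww uyj clxj hhkn zhavb hsfd itd pej opihw
Hunk 5: at line 9 remove [hsfd,itd,pej] add [xfhch] -> 11 lines: bva xce qlw rqvgb hbww uyj clxj hhkn zhavb xfhch opihw
Hunk 6: at line 4 remove [uyj,clxj] add [jsunx,cgyma] -> 11 lines: bva xce qlw rqvgb hbww jsunx cgyma hhkn zhavb xfhch opihw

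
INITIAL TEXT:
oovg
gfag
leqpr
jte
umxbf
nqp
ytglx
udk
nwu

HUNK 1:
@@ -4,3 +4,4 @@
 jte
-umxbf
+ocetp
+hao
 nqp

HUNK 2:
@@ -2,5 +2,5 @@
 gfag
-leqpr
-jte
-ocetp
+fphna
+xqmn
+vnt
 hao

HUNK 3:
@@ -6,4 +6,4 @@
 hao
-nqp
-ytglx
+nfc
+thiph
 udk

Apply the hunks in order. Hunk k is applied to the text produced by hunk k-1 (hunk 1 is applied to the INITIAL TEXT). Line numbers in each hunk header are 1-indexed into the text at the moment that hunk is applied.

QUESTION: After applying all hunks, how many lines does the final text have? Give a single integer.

Hunk 1: at line 4 remove [umxbf] add [ocetp,hao] -> 10 lines: oovg gfag leqpr jte ocetp hao nqp ytglx udk nwu
Hunk 2: at line 2 remove [leqpr,jte,ocetp] add [fphna,xqmn,vnt] -> 10 lines: oovg gfag fphna xqmn vnt hao nqp ytglx udk nwu
Hunk 3: at line 6 remove [nqp,ytglx] add [nfc,thiph] -> 10 lines: oovg gfag fphna xqmn vnt hao nfc thiph udk nwu
Final line count: 10

Answer: 10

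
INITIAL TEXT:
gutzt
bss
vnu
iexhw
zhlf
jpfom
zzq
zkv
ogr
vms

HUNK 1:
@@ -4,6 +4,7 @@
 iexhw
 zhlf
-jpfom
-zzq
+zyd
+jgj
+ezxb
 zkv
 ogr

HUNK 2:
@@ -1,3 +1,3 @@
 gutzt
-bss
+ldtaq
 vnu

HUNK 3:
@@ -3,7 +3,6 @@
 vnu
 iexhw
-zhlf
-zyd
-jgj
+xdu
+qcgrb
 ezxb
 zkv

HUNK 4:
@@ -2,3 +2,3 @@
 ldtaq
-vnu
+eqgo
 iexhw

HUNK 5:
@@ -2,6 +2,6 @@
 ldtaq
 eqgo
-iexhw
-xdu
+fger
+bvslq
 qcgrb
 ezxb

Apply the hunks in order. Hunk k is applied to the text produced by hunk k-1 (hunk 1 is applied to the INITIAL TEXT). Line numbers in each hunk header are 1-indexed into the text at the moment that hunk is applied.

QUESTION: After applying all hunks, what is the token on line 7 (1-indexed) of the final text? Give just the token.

Answer: ezxb

Derivation:
Hunk 1: at line 4 remove [jpfom,zzq] add [zyd,jgj,ezxb] -> 11 lines: gutzt bss vnu iexhw zhlf zyd jgj ezxb zkv ogr vms
Hunk 2: at line 1 remove [bss] add [ldtaq] -> 11 lines: gutzt ldtaq vnu iexhw zhlf zyd jgj ezxb zkv ogr vms
Hunk 3: at line 3 remove [zhlf,zyd,jgj] add [xdu,qcgrb] -> 10 lines: gutzt ldtaq vnu iexhw xdu qcgrb ezxb zkv ogr vms
Hunk 4: at line 2 remove [vnu] add [eqgo] -> 10 lines: gutzt ldtaq eqgo iexhw xdu qcgrb ezxb zkv ogr vms
Hunk 5: at line 2 remove [iexhw,xdu] add [fger,bvslq] -> 10 lines: gutzt ldtaq eqgo fger bvslq qcgrb ezxb zkv ogr vms
Final line 7: ezxb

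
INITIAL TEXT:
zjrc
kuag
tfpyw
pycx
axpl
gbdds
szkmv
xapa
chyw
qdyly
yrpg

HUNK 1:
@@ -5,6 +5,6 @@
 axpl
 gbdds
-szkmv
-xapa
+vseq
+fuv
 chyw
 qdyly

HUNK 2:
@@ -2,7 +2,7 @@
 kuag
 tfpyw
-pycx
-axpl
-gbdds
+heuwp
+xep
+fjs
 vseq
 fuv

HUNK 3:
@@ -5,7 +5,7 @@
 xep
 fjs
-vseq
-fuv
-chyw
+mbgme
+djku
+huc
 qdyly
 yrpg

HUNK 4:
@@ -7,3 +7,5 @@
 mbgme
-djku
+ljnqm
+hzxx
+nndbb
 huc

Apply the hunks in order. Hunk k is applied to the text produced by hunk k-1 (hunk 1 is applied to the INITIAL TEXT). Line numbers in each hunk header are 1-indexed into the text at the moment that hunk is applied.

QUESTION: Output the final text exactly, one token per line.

Answer: zjrc
kuag
tfpyw
heuwp
xep
fjs
mbgme
ljnqm
hzxx
nndbb
huc
qdyly
yrpg

Derivation:
Hunk 1: at line 5 remove [szkmv,xapa] add [vseq,fuv] -> 11 lines: zjrc kuag tfpyw pycx axpl gbdds vseq fuv chyw qdyly yrpg
Hunk 2: at line 2 remove [pycx,axpl,gbdds] add [heuwp,xep,fjs] -> 11 lines: zjrc kuag tfpyw heuwp xep fjs vseq fuv chyw qdyly yrpg
Hunk 3: at line 5 remove [vseq,fuv,chyw] add [mbgme,djku,huc] -> 11 lines: zjrc kuag tfpyw heuwp xep fjs mbgme djku huc qdyly yrpg
Hunk 4: at line 7 remove [djku] add [ljnqm,hzxx,nndbb] -> 13 lines: zjrc kuag tfpyw heuwp xep fjs mbgme ljnqm hzxx nndbb huc qdyly yrpg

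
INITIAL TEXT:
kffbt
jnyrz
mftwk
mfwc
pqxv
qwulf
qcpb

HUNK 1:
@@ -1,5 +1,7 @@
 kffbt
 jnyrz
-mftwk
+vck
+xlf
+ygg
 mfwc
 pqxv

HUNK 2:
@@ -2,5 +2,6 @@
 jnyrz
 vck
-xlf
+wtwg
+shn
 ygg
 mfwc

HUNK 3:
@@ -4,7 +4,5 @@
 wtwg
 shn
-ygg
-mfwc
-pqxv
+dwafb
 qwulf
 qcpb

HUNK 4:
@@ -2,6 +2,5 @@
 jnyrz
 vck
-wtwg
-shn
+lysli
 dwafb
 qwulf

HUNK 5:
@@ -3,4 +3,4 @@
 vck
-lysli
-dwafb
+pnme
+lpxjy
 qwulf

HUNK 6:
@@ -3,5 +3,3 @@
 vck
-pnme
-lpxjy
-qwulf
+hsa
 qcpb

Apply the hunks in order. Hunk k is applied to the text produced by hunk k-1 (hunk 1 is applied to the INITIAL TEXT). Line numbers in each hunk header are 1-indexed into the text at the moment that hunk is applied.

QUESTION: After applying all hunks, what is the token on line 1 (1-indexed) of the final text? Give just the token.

Answer: kffbt

Derivation:
Hunk 1: at line 1 remove [mftwk] add [vck,xlf,ygg] -> 9 lines: kffbt jnyrz vck xlf ygg mfwc pqxv qwulf qcpb
Hunk 2: at line 2 remove [xlf] add [wtwg,shn] -> 10 lines: kffbt jnyrz vck wtwg shn ygg mfwc pqxv qwulf qcpb
Hunk 3: at line 4 remove [ygg,mfwc,pqxv] add [dwafb] -> 8 lines: kffbt jnyrz vck wtwg shn dwafb qwulf qcpb
Hunk 4: at line 2 remove [wtwg,shn] add [lysli] -> 7 lines: kffbt jnyrz vck lysli dwafb qwulf qcpb
Hunk 5: at line 3 remove [lysli,dwafb] add [pnme,lpxjy] -> 7 lines: kffbt jnyrz vck pnme lpxjy qwulf qcpb
Hunk 6: at line 3 remove [pnme,lpxjy,qwulf] add [hsa] -> 5 lines: kffbt jnyrz vck hsa qcpb
Final line 1: kffbt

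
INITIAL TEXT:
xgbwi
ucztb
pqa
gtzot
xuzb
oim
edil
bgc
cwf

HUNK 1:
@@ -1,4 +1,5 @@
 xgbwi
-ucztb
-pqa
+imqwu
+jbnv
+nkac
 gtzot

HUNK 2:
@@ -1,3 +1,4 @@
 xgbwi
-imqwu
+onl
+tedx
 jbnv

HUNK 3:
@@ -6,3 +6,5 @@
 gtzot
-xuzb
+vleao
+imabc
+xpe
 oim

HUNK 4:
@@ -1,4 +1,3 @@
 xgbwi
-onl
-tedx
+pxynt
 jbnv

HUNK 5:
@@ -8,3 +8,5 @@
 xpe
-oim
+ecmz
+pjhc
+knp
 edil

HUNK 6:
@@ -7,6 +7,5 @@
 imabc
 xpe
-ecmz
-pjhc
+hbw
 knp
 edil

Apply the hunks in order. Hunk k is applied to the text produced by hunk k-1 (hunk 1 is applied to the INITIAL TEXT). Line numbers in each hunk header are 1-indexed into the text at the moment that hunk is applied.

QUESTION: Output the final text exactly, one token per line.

Hunk 1: at line 1 remove [ucztb,pqa] add [imqwu,jbnv,nkac] -> 10 lines: xgbwi imqwu jbnv nkac gtzot xuzb oim edil bgc cwf
Hunk 2: at line 1 remove [imqwu] add [onl,tedx] -> 11 lines: xgbwi onl tedx jbnv nkac gtzot xuzb oim edil bgc cwf
Hunk 3: at line 6 remove [xuzb] add [vleao,imabc,xpe] -> 13 lines: xgbwi onl tedx jbnv nkac gtzot vleao imabc xpe oim edil bgc cwf
Hunk 4: at line 1 remove [onl,tedx] add [pxynt] -> 12 lines: xgbwi pxynt jbnv nkac gtzot vleao imabc xpe oim edil bgc cwf
Hunk 5: at line 8 remove [oim] add [ecmz,pjhc,knp] -> 14 lines: xgbwi pxynt jbnv nkac gtzot vleao imabc xpe ecmz pjhc knp edil bgc cwf
Hunk 6: at line 7 remove [ecmz,pjhc] add [hbw] -> 13 lines: xgbwi pxynt jbnv nkac gtzot vleao imabc xpe hbw knp edil bgc cwf

Answer: xgbwi
pxynt
jbnv
nkac
gtzot
vleao
imabc
xpe
hbw
knp
edil
bgc
cwf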